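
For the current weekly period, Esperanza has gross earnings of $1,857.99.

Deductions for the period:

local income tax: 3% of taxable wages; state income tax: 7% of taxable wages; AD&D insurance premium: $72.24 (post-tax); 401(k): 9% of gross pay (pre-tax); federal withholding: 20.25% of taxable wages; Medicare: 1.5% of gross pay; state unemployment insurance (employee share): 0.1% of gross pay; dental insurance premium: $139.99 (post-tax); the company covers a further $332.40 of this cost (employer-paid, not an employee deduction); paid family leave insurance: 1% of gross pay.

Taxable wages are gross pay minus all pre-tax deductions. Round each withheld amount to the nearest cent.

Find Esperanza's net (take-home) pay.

401(k): $1,857.99 × 0.09 = $167.22
Taxable wages = $1,857.99 − $167.22 = $1,690.77
Federal withholding: $1,690.77 × 0.2025 = $342.38
State income tax: $1,690.77 × 0.07 = $118.35
Local income tax: $1,690.77 × 0.03 = $50.72
Paid family leave insurance: $1,857.99 × 0.01 = $18.58
State unemployment insurance (employee share): $1,857.99 × 0.001 = $1.86
Medicare: $1,857.99 × 0.015 = $27.87
Dental insurance premium: $139.99
AD&D insurance premium: $72.24
(Employer's $332.40 toward dental insurance premium is not withheld from the employee.)
Total deductions = $167.22 + $342.38 + $118.35 + $50.72 + $18.58 + $1.86 + $27.87 + $139.99 + $72.24 = $939.21
Net pay = $1,857.99 − $939.21 = $918.78

$918.78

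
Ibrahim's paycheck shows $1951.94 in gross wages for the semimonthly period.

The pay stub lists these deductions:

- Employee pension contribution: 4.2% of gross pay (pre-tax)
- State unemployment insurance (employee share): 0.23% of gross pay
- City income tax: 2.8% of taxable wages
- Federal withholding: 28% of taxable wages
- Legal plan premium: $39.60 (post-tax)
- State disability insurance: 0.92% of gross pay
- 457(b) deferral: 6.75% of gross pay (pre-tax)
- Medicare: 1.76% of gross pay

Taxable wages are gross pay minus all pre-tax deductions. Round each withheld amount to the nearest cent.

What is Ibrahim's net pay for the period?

$1106.43

457(b) deferral: $1951.94 × 0.0675 = $131.76
Employee pension contribution: $1951.94 × 0.042 = $81.98
Pre-tax total = $131.76 + $81.98 = $213.74
Taxable wages = $1951.94 − $213.74 = $1738.20
City income tax: $1738.20 × 0.028 = $48.67
Federal withholding: $1738.20 × 0.28 = $486.70
State disability insurance: $1951.94 × 0.0092 = $17.96
Medicare: $1951.94 × 0.0176 = $34.35
State unemployment insurance (employee share): $1951.94 × 0.0023 = $4.49
Legal plan premium: $39.60
Total deductions = $131.76 + $81.98 + $48.67 + $486.70 + $17.96 + $34.35 + $4.49 + $39.60 = $845.51
Net pay = $1951.94 − $845.51 = $1106.43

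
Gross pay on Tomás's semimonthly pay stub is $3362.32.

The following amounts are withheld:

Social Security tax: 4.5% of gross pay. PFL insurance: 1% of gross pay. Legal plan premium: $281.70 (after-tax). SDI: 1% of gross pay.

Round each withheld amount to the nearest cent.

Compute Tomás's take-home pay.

SDI: $3362.32 × 0.01 = $33.62
PFL insurance: $3362.32 × 0.01 = $33.62
Social Security tax: $3362.32 × 0.045 = $151.30
Legal plan premium: $281.70
Total deductions = $33.62 + $33.62 + $151.30 + $281.70 = $500.24
Net pay = $3362.32 − $500.24 = $2862.08

$2862.08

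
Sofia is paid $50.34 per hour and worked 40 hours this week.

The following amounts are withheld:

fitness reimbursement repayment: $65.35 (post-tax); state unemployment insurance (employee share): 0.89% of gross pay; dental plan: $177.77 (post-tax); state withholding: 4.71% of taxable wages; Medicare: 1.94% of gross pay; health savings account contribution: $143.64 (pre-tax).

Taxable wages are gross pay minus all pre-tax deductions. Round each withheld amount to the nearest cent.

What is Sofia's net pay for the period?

Gross pay: 40 × $50.34 = $2,013.60
Health savings account contribution: $143.64
Taxable wages = $2,013.60 − $143.64 = $1,869.96
State withholding: $1,869.96 × 0.0471 = $88.08
Medicare: $2,013.60 × 0.0194 = $39.06
State unemployment insurance (employee share): $2,013.60 × 0.0089 = $17.92
Fitness reimbursement repayment: $65.35
Dental plan: $177.77
Total deductions = $143.64 + $88.08 + $39.06 + $17.92 + $65.35 + $177.77 = $531.82
Net pay = $2,013.60 − $531.82 = $1,481.78

$1,481.78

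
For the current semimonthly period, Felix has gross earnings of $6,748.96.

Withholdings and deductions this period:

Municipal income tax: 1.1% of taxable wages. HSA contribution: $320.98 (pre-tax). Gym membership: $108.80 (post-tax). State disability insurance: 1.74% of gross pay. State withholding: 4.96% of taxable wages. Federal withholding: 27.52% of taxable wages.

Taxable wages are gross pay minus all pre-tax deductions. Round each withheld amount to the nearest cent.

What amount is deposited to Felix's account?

$4,043.23

HSA contribution: $320.98
Taxable wages = $6,748.96 − $320.98 = $6,427.98
Municipal income tax: $6,427.98 × 0.011 = $70.71
Federal withholding: $6,427.98 × 0.2752 = $1,768.98
State withholding: $6,427.98 × 0.0496 = $318.83
State disability insurance: $6,748.96 × 0.0174 = $117.43
Gym membership: $108.80
Total deductions = $320.98 + $70.71 + $1,768.98 + $318.83 + $117.43 + $108.80 = $2,705.73
Net pay = $6,748.96 − $2,705.73 = $4,043.23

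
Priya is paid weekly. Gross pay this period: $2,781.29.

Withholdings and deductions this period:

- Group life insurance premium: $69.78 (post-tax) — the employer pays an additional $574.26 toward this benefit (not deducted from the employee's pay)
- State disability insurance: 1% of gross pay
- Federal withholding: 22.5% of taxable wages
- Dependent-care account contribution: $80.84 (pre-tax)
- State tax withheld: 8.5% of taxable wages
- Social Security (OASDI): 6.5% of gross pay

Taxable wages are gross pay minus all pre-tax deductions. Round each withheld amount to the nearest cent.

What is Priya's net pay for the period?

$1,584.94

Dependent-care account contribution: $80.84
Taxable wages = $2,781.29 − $80.84 = $2,700.45
State tax withheld: $2,700.45 × 0.085 = $229.54
Federal withholding: $2,700.45 × 0.225 = $607.60
Social Security (OASDI): $2,781.29 × 0.065 = $180.78
State disability insurance: $2,781.29 × 0.01 = $27.81
Group life insurance premium: $69.78
(Employer's $574.26 toward group life insurance premium is not withheld from the employee.)
Total deductions = $80.84 + $229.54 + $607.60 + $180.78 + $27.81 + $69.78 = $1,196.35
Net pay = $2,781.29 − $1,196.35 = $1,584.94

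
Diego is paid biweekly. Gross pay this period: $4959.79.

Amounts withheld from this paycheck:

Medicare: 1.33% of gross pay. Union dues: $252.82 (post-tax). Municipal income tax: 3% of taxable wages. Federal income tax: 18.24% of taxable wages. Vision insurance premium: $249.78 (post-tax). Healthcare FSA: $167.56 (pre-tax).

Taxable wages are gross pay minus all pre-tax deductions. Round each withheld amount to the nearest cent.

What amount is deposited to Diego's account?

$3205.79

Healthcare FSA: $167.56
Taxable wages = $4959.79 − $167.56 = $4792.23
Federal income tax: $4792.23 × 0.1824 = $874.10
Municipal income tax: $4792.23 × 0.03 = $143.77
Medicare: $4959.79 × 0.0133 = $65.97
Union dues: $252.82
Vision insurance premium: $249.78
Total deductions = $167.56 + $874.10 + $143.77 + $65.97 + $252.82 + $249.78 = $1754.00
Net pay = $4959.79 − $1754.00 = $3205.79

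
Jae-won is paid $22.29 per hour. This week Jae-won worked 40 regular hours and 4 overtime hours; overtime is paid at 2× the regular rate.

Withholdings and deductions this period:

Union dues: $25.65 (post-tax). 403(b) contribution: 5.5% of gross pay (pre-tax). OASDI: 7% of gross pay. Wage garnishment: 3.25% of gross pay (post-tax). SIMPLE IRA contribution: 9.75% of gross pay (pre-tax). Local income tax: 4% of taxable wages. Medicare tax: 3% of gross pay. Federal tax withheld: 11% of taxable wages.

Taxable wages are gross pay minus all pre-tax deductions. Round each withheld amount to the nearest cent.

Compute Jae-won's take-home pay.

Regular pay: 40 × $22.29 = $891.60
Overtime pay: 4 × $22.29 × 2 = $178.32
Gross pay = $891.60 + $178.32 = $1069.92
403(b) contribution: $1069.92 × 0.055 = $58.85
SIMPLE IRA contribution: $1069.92 × 0.0975 = $104.32
Pre-tax total = $58.85 + $104.32 = $163.17
Taxable wages = $1069.92 − $163.17 = $906.75
Federal tax withheld: $906.75 × 0.11 = $99.74
Local income tax: $906.75 × 0.04 = $36.27
OASDI: $1069.92 × 0.07 = $74.89
Medicare tax: $1069.92 × 0.03 = $32.10
Union dues: $25.65
Wage garnishment: $1069.92 × 0.0325 = $34.77
Total deductions = $58.85 + $104.32 + $99.74 + $36.27 + $74.89 + $32.10 + $25.65 + $34.77 = $466.59
Net pay = $1069.92 − $466.59 = $603.33

$603.33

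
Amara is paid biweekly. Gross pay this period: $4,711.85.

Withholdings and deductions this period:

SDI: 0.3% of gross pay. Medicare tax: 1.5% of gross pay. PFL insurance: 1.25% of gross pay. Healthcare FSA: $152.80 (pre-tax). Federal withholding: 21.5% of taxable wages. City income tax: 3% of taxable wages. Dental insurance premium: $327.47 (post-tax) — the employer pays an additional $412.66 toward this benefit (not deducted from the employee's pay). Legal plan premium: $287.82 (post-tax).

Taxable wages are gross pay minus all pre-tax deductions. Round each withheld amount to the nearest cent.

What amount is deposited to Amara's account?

$2,683.07

Healthcare FSA: $152.80
Taxable wages = $4,711.85 − $152.80 = $4,559.05
Federal withholding: $4,559.05 × 0.215 = $980.20
City income tax: $4,559.05 × 0.03 = $136.77
Medicare tax: $4,711.85 × 0.015 = $70.68
PFL insurance: $4,711.85 × 0.0125 = $58.90
SDI: $4,711.85 × 0.003 = $14.14
Dental insurance premium: $327.47
Legal plan premium: $287.82
(Employer's $412.66 toward dental insurance premium is not withheld from the employee.)
Total deductions = $152.80 + $980.20 + $136.77 + $70.68 + $58.90 + $14.14 + $327.47 + $287.82 = $2,028.78
Net pay = $4,711.85 − $2,028.78 = $2,683.07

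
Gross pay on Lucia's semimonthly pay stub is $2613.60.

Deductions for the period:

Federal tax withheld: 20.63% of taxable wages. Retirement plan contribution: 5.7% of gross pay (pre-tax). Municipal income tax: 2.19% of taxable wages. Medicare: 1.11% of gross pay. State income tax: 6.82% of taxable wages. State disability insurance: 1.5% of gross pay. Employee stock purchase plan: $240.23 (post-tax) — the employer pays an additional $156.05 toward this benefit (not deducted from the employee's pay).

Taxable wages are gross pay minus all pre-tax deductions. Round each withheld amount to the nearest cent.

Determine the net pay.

Retirement plan contribution: $2613.60 × 0.057 = $148.98
Taxable wages = $2613.60 − $148.98 = $2464.62
Municipal income tax: $2464.62 × 0.0219 = $53.98
State income tax: $2464.62 × 0.0682 = $168.09
Federal tax withheld: $2464.62 × 0.2063 = $508.45
Medicare: $2613.60 × 0.0111 = $29.01
State disability insurance: $2613.60 × 0.015 = $39.20
Employee stock purchase plan: $240.23
(Employer's $156.05 toward employee stock purchase plan is not withheld from the employee.)
Total deductions = $148.98 + $53.98 + $168.09 + $508.45 + $29.01 + $39.20 + $240.23 = $1187.94
Net pay = $2613.60 − $1187.94 = $1425.66

$1425.66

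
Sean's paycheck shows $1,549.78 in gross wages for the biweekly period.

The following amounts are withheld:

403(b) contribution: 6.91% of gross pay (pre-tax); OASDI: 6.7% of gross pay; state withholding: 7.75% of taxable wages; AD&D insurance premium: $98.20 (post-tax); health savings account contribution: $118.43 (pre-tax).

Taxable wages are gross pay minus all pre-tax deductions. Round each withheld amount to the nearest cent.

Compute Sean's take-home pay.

$1,019.59

Health savings account contribution: $118.43
403(b) contribution: $1,549.78 × 0.0691 = $107.09
Pre-tax total = $118.43 + $107.09 = $225.52
Taxable wages = $1,549.78 − $225.52 = $1,324.26
State withholding: $1,324.26 × 0.0775 = $102.63
OASDI: $1,549.78 × 0.067 = $103.84
AD&D insurance premium: $98.20
Total deductions = $118.43 + $107.09 + $102.63 + $103.84 + $98.20 = $530.19
Net pay = $1,549.78 − $530.19 = $1,019.59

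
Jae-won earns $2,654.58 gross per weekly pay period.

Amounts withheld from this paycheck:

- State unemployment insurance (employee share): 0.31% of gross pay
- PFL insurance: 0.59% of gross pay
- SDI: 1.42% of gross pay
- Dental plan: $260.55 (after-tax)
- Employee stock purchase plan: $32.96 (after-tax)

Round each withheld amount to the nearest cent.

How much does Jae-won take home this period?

$2,299.48

PFL insurance: $2,654.58 × 0.0059 = $15.66
SDI: $2,654.58 × 0.0142 = $37.70
State unemployment insurance (employee share): $2,654.58 × 0.0031 = $8.23
Employee stock purchase plan: $32.96
Dental plan: $260.55
Total deductions = $15.66 + $37.70 + $8.23 + $32.96 + $260.55 = $355.10
Net pay = $2,654.58 − $355.10 = $2,299.48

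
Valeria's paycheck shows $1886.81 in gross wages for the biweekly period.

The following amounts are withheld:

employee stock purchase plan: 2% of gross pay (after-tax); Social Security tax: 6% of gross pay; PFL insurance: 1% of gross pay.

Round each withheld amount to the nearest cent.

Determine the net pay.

$1716.99

Social Security tax: $1886.81 × 0.06 = $113.21
PFL insurance: $1886.81 × 0.01 = $18.87
Employee stock purchase plan: $1886.81 × 0.02 = $37.74
Total deductions = $113.21 + $18.87 + $37.74 = $169.82
Net pay = $1886.81 − $169.82 = $1716.99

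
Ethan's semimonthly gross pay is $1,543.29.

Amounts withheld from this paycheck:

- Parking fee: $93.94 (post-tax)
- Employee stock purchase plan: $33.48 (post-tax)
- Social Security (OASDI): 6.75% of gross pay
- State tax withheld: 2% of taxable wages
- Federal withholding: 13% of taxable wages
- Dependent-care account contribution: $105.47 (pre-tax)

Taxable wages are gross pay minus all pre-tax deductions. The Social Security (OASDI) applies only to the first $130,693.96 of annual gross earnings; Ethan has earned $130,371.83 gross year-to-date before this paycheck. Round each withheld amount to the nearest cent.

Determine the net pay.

Dependent-care account contribution: $105.47
Taxable wages = $1,543.29 − $105.47 = $1,437.82
Federal withholding: $1,437.82 × 0.13 = $186.92
State tax withheld: $1,437.82 × 0.02 = $28.76
Social Security (OASDI): only $130,693.96 − $130,371.83 = $322.13 of this check is subject → $322.13 × 0.0675 = $21.74
Parking fee: $93.94
Employee stock purchase plan: $33.48
Total deductions = $105.47 + $186.92 + $28.76 + $21.74 + $93.94 + $33.48 = $470.31
Net pay = $1,543.29 − $470.31 = $1,072.98

$1,072.98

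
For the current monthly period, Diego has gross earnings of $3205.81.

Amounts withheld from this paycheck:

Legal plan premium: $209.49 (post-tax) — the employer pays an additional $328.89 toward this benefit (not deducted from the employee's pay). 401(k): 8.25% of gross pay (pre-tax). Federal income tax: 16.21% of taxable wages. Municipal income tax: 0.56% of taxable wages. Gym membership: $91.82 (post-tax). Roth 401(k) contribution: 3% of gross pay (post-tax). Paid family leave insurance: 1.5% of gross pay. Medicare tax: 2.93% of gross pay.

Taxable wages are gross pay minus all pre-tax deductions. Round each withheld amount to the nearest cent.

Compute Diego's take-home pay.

$1908.57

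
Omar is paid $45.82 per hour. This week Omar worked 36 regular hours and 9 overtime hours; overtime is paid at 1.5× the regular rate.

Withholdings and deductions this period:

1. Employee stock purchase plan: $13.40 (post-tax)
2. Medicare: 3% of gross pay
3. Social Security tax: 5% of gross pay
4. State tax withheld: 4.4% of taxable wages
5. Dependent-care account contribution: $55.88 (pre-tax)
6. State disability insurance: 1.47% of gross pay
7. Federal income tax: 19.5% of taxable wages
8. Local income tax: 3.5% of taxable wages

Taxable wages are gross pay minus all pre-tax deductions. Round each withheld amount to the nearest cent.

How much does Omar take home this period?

Regular pay: 36 × $45.82 = $1649.52
Overtime pay: 9 × $45.82 × 1.5 = $618.57
Gross pay = $1649.52 + $618.57 = $2268.09
Dependent-care account contribution: $55.88
Taxable wages = $2268.09 − $55.88 = $2212.21
Federal income tax: $2212.21 × 0.195 = $431.38
Local income tax: $2212.21 × 0.035 = $77.43
State tax withheld: $2212.21 × 0.044 = $97.34
State disability insurance: $2268.09 × 0.0147 = $33.34
Medicare: $2268.09 × 0.03 = $68.04
Social Security tax: $2268.09 × 0.05 = $113.40
Employee stock purchase plan: $13.40
Total deductions = $55.88 + $431.38 + $77.43 + $97.34 + $33.34 + $68.04 + $113.40 + $13.40 = $890.21
Net pay = $2268.09 − $890.21 = $1377.88

$1377.88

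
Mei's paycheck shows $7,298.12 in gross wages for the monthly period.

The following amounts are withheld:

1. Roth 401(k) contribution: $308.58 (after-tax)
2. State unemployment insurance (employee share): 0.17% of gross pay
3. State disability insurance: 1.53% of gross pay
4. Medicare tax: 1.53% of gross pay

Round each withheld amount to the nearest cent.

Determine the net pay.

$6,753.81

State disability insurance: $7,298.12 × 0.0153 = $111.66
Medicare tax: $7,298.12 × 0.0153 = $111.66
State unemployment insurance (employee share): $7,298.12 × 0.0017 = $12.41
Roth 401(k) contribution: $308.58
Total deductions = $111.66 + $111.66 + $12.41 + $308.58 = $544.31
Net pay = $7,298.12 − $544.31 = $6,753.81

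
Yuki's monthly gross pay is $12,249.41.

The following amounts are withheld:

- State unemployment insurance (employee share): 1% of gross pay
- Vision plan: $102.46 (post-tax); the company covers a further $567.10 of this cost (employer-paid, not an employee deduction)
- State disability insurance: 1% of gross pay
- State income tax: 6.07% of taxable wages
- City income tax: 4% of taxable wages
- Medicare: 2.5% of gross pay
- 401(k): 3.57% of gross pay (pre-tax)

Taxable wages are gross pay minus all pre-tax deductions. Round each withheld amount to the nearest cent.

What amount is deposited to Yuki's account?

401(k): $12,249.41 × 0.0357 = $437.30
Taxable wages = $12,249.41 − $437.30 = $11,812.11
City income tax: $11,812.11 × 0.04 = $472.48
State income tax: $11,812.11 × 0.0607 = $717.00
State unemployment insurance (employee share): $12,249.41 × 0.01 = $122.49
Medicare: $12,249.41 × 0.025 = $306.24
State disability insurance: $12,249.41 × 0.01 = $122.49
Vision plan: $102.46
(Employer's $567.10 toward vision plan is not withheld from the employee.)
Total deductions = $437.30 + $472.48 + $717.00 + $122.49 + $306.24 + $122.49 + $102.46 = $2,280.46
Net pay = $12,249.41 − $2,280.46 = $9,968.95

$9,968.95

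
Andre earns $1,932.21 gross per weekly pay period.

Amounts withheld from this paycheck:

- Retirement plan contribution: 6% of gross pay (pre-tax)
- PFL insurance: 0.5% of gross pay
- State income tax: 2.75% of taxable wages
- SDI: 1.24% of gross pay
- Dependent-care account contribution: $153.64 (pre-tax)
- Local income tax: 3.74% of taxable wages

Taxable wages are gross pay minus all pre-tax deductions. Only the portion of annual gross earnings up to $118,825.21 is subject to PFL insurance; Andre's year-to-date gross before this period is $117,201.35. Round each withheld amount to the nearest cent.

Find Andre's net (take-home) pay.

Dependent-care account contribution: $153.64
Retirement plan contribution: $1,932.21 × 0.06 = $115.93
Pre-tax total = $153.64 + $115.93 = $269.57
Taxable wages = $1,932.21 − $269.57 = $1,662.64
Local income tax: $1,662.64 × 0.0374 = $62.18
State income tax: $1,662.64 × 0.0275 = $45.72
SDI: $1,932.21 × 0.0124 = $23.96
PFL insurance: only $118,825.21 − $117,201.35 = $1,623.86 of this check is subject → $1,623.86 × 0.005 = $8.12
Total deductions = $153.64 + $115.93 + $62.18 + $45.72 + $23.96 + $8.12 = $409.55
Net pay = $1,932.21 − $409.55 = $1,522.66

$1,522.66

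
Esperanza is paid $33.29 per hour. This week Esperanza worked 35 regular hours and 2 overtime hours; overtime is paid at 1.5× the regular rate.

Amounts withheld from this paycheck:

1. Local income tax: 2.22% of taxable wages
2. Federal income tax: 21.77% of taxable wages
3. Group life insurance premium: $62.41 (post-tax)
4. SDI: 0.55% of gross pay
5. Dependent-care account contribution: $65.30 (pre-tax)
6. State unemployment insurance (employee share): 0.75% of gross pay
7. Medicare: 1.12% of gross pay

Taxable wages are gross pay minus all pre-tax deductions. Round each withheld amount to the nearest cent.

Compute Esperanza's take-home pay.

Regular pay: 35 × $33.29 = $1,165.15
Overtime pay: 2 × $33.29 × 1.5 = $99.87
Gross pay = $1,165.15 + $99.87 = $1,265.02
Dependent-care account contribution: $65.30
Taxable wages = $1,265.02 − $65.30 = $1,199.72
Local income tax: $1,199.72 × 0.0222 = $26.63
Federal income tax: $1,199.72 × 0.2177 = $261.18
Medicare: $1,265.02 × 0.0112 = $14.17
SDI: $1,265.02 × 0.0055 = $6.96
State unemployment insurance (employee share): $1,265.02 × 0.0075 = $9.49
Group life insurance premium: $62.41
Total deductions = $65.30 + $26.63 + $261.18 + $14.17 + $6.96 + $9.49 + $62.41 = $446.14
Net pay = $1,265.02 − $446.14 = $818.88

$818.88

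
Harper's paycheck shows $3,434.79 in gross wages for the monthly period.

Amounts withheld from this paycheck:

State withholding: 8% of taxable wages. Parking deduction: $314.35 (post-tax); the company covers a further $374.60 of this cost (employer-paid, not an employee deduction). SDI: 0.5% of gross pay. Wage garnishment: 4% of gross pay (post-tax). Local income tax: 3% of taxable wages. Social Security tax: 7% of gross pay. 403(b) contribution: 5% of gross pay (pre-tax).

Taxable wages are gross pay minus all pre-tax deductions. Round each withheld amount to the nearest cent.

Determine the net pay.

$2,194.77

403(b) contribution: $3,434.79 × 0.05 = $171.74
Taxable wages = $3,434.79 − $171.74 = $3,263.05
State withholding: $3,263.05 × 0.08 = $261.04
Local income tax: $3,263.05 × 0.03 = $97.89
Social Security tax: $3,434.79 × 0.07 = $240.44
SDI: $3,434.79 × 0.005 = $17.17
Wage garnishment: $3,434.79 × 0.04 = $137.39
Parking deduction: $314.35
(Employer's $374.60 toward parking deduction is not withheld from the employee.)
Total deductions = $171.74 + $261.04 + $97.89 + $240.44 + $17.17 + $137.39 + $314.35 = $1,240.02
Net pay = $3,434.79 − $1,240.02 = $2,194.77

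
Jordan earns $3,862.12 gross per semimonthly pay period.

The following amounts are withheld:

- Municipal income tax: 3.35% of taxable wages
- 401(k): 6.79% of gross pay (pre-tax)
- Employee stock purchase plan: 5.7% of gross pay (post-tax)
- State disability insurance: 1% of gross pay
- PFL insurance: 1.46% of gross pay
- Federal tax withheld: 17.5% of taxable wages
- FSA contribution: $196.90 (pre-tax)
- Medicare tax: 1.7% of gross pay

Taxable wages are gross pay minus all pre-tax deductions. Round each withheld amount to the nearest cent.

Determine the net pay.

401(k): $3,862.12 × 0.0679 = $262.24
FSA contribution: $196.90
Pre-tax total = $262.24 + $196.90 = $459.14
Taxable wages = $3,862.12 − $459.14 = $3,402.98
Federal tax withheld: $3,402.98 × 0.175 = $595.52
Municipal income tax: $3,402.98 × 0.0335 = $114.00
State disability insurance: $3,862.12 × 0.01 = $38.62
Medicare tax: $3,862.12 × 0.017 = $65.66
PFL insurance: $3,862.12 × 0.0146 = $56.39
Employee stock purchase plan: $3,862.12 × 0.057 = $220.14
Total deductions = $262.24 + $196.90 + $595.52 + $114.00 + $38.62 + $65.66 + $56.39 + $220.14 = $1,549.47
Net pay = $3,862.12 − $1,549.47 = $2,312.65

$2,312.65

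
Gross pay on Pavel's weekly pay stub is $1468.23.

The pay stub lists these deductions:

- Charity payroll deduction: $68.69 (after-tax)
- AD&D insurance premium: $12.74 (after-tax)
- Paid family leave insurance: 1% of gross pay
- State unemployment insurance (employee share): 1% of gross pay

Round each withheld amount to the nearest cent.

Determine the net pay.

$1357.44

State unemployment insurance (employee share): $1468.23 × 0.01 = $14.68
Paid family leave insurance: $1468.23 × 0.01 = $14.68
Charity payroll deduction: $68.69
AD&D insurance premium: $12.74
Total deductions = $14.68 + $14.68 + $68.69 + $12.74 = $110.79
Net pay = $1468.23 − $110.79 = $1357.44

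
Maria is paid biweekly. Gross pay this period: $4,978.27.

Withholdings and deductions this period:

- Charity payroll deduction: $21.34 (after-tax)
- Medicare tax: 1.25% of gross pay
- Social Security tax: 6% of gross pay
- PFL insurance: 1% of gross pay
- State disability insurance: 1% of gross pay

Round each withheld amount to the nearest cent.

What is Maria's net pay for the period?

$4,496.44

State disability insurance: $4,978.27 × 0.01 = $49.78
PFL insurance: $4,978.27 × 0.01 = $49.78
Social Security tax: $4,978.27 × 0.06 = $298.70
Medicare tax: $4,978.27 × 0.0125 = $62.23
Charity payroll deduction: $21.34
Total deductions = $49.78 + $49.78 + $298.70 + $62.23 + $21.34 = $481.83
Net pay = $4,978.27 − $481.83 = $4,496.44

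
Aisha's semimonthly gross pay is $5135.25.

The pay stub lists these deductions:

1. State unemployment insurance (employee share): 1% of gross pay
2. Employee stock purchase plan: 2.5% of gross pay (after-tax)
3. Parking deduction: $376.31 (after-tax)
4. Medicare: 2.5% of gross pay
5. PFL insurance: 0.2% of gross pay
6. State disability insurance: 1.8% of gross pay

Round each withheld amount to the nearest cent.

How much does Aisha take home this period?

$4348.13

Medicare: $5135.25 × 0.025 = $128.38
State unemployment insurance (employee share): $5135.25 × 0.01 = $51.35
PFL insurance: $5135.25 × 0.002 = $10.27
State disability insurance: $5135.25 × 0.018 = $92.43
Employee stock purchase plan: $5135.25 × 0.025 = $128.38
Parking deduction: $376.31
Total deductions = $128.38 + $51.35 + $10.27 + $92.43 + $128.38 + $376.31 = $787.12
Net pay = $5135.25 − $787.12 = $4348.13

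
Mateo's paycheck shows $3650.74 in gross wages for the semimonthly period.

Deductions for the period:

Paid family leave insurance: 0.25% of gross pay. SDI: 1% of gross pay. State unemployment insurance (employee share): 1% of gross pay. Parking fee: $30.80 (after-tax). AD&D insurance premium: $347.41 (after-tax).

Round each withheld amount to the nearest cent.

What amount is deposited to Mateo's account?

Paid family leave insurance: $3650.74 × 0.0025 = $9.13
State unemployment insurance (employee share): $3650.74 × 0.01 = $36.51
SDI: $3650.74 × 0.01 = $36.51
Parking fee: $30.80
AD&D insurance premium: $347.41
Total deductions = $9.13 + $36.51 + $36.51 + $30.80 + $347.41 = $460.36
Net pay = $3650.74 − $460.36 = $3190.38

$3190.38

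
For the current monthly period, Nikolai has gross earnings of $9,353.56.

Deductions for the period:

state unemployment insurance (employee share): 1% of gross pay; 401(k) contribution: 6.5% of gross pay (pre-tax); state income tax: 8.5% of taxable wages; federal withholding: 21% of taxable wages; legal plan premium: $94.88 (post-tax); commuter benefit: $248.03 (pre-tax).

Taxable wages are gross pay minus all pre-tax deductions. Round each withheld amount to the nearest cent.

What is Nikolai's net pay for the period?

$5,802.35

401(k) contribution: $9,353.56 × 0.065 = $607.98
Commuter benefit: $248.03
Pre-tax total = $607.98 + $248.03 = $856.01
Taxable wages = $9,353.56 − $856.01 = $8,497.55
Federal withholding: $8,497.55 × 0.21 = $1,784.49
State income tax: $8,497.55 × 0.085 = $722.29
State unemployment insurance (employee share): $9,353.56 × 0.01 = $93.54
Legal plan premium: $94.88
Total deductions = $607.98 + $248.03 + $1,784.49 + $722.29 + $93.54 + $94.88 = $3,551.21
Net pay = $9,353.56 − $3,551.21 = $5,802.35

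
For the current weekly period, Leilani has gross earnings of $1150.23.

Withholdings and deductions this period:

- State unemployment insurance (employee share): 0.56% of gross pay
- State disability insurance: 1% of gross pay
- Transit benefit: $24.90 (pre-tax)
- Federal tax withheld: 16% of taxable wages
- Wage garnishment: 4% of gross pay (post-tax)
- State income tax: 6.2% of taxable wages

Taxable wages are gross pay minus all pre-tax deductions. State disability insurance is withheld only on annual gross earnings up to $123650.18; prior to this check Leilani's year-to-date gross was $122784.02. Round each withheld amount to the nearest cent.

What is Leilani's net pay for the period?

Transit benefit: $24.90
Taxable wages = $1150.23 − $24.90 = $1125.33
State income tax: $1125.33 × 0.062 = $69.77
Federal tax withheld: $1125.33 × 0.16 = $180.05
State unemployment insurance (employee share): $1150.23 × 0.0056 = $6.44
State disability insurance: only $123650.18 − $122784.02 = $866.16 of this check is subject → $866.16 × 0.01 = $8.66
Wage garnishment: $1150.23 × 0.04 = $46.01
Total deductions = $24.90 + $69.77 + $180.05 + $6.44 + $8.66 + $46.01 = $335.83
Net pay = $1150.23 − $335.83 = $814.40

$814.40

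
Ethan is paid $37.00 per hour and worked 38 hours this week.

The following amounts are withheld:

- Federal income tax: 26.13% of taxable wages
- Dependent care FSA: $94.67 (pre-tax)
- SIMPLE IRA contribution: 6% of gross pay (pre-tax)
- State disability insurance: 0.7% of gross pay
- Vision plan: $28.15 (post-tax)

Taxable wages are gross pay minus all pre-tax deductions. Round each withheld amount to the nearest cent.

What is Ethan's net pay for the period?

Gross pay: 38 × $37.00 = $1406.00
Dependent care FSA: $94.67
SIMPLE IRA contribution: $1406.00 × 0.06 = $84.36
Pre-tax total = $94.67 + $84.36 = $179.03
Taxable wages = $1406.00 − $179.03 = $1226.97
Federal income tax: $1226.97 × 0.2613 = $320.61
State disability insurance: $1406.00 × 0.007 = $9.84
Vision plan: $28.15
Total deductions = $94.67 + $84.36 + $320.61 + $9.84 + $28.15 = $537.63
Net pay = $1406.00 − $537.63 = $868.37

$868.37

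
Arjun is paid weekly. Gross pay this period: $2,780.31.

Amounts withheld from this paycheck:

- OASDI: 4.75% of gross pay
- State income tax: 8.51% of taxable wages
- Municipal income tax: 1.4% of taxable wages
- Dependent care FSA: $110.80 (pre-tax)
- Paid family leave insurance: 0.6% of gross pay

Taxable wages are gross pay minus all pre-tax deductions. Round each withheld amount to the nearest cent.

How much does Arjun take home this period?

$2,256.22

Dependent care FSA: $110.80
Taxable wages = $2,780.31 − $110.80 = $2,669.51
State income tax: $2,669.51 × 0.0851 = $227.18
Municipal income tax: $2,669.51 × 0.014 = $37.37
OASDI: $2,780.31 × 0.0475 = $132.06
Paid family leave insurance: $2,780.31 × 0.006 = $16.68
Total deductions = $110.80 + $227.18 + $37.37 + $132.06 + $16.68 = $524.09
Net pay = $2,780.31 − $524.09 = $2,256.22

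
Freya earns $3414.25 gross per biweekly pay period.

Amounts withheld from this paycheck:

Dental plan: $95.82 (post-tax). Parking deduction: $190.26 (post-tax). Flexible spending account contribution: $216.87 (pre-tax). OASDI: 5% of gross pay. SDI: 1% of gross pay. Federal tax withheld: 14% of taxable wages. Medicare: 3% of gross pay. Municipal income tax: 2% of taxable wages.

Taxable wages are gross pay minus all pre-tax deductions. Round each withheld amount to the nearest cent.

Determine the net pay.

$2092.44

Flexible spending account contribution: $216.87
Taxable wages = $3414.25 − $216.87 = $3197.38
Federal tax withheld: $3197.38 × 0.14 = $447.63
Municipal income tax: $3197.38 × 0.02 = $63.95
SDI: $3414.25 × 0.01 = $34.14
Medicare: $3414.25 × 0.03 = $102.43
OASDI: $3414.25 × 0.05 = $170.71
Parking deduction: $190.26
Dental plan: $95.82
Total deductions = $216.87 + $447.63 + $63.95 + $34.14 + $102.43 + $170.71 + $190.26 + $95.82 = $1321.81
Net pay = $3414.25 − $1321.81 = $2092.44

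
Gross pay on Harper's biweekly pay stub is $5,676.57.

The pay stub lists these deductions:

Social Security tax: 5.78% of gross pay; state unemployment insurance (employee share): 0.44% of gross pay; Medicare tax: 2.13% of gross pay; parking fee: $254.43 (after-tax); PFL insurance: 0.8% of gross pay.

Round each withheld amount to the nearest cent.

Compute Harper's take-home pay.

$4,902.73

Medicare tax: $5,676.57 × 0.0213 = $120.91
State unemployment insurance (employee share): $5,676.57 × 0.0044 = $24.98
PFL insurance: $5,676.57 × 0.008 = $45.41
Social Security tax: $5,676.57 × 0.0578 = $328.11
Parking fee: $254.43
Total deductions = $120.91 + $24.98 + $45.41 + $328.11 + $254.43 = $773.84
Net pay = $5,676.57 − $773.84 = $4,902.73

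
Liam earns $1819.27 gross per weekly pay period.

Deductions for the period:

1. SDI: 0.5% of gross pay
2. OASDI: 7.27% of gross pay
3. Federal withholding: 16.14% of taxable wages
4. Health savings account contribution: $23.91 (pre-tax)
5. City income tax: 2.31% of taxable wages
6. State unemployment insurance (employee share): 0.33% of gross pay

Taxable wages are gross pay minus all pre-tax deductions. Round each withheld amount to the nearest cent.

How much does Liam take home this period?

$1316.76

Health savings account contribution: $23.91
Taxable wages = $1819.27 − $23.91 = $1795.36
Federal withholding: $1795.36 × 0.1614 = $289.77
City income tax: $1795.36 × 0.0231 = $41.47
State unemployment insurance (employee share): $1819.27 × 0.0033 = $6.00
SDI: $1819.27 × 0.005 = $9.10
OASDI: $1819.27 × 0.0727 = $132.26
Total deductions = $23.91 + $289.77 + $41.47 + $6.00 + $9.10 + $132.26 = $502.51
Net pay = $1819.27 − $502.51 = $1316.76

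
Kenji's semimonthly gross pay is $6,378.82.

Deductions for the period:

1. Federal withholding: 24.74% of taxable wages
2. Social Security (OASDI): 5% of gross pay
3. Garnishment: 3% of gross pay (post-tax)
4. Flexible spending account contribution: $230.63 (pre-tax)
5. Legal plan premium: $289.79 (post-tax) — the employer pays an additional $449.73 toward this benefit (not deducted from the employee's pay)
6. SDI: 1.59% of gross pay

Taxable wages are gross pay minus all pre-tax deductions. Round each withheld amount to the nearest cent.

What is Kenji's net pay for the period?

Flexible spending account contribution: $230.63
Taxable wages = $6,378.82 − $230.63 = $6,148.19
Federal withholding: $6,148.19 × 0.2474 = $1,521.06
Social Security (OASDI): $6,378.82 × 0.05 = $318.94
SDI: $6,378.82 × 0.0159 = $101.42
Garnishment: $6,378.82 × 0.03 = $191.36
Legal plan premium: $289.79
(Employer's $449.73 toward legal plan premium is not withheld from the employee.)
Total deductions = $230.63 + $1,521.06 + $318.94 + $101.42 + $191.36 + $289.79 = $2,653.20
Net pay = $6,378.82 − $2,653.20 = $3,725.62

$3,725.62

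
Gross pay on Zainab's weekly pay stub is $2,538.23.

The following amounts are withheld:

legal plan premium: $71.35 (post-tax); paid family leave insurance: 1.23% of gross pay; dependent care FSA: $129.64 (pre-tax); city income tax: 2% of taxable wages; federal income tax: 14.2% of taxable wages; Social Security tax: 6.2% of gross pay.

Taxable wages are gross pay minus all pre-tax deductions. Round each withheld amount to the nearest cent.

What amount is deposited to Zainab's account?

$1,758.46

Dependent care FSA: $129.64
Taxable wages = $2,538.23 − $129.64 = $2,408.59
Federal income tax: $2,408.59 × 0.142 = $342.02
City income tax: $2,408.59 × 0.02 = $48.17
Paid family leave insurance: $2,538.23 × 0.0123 = $31.22
Social Security tax: $2,538.23 × 0.062 = $157.37
Legal plan premium: $71.35
Total deductions = $129.64 + $342.02 + $48.17 + $31.22 + $157.37 + $71.35 = $779.77
Net pay = $2,538.23 − $779.77 = $1,758.46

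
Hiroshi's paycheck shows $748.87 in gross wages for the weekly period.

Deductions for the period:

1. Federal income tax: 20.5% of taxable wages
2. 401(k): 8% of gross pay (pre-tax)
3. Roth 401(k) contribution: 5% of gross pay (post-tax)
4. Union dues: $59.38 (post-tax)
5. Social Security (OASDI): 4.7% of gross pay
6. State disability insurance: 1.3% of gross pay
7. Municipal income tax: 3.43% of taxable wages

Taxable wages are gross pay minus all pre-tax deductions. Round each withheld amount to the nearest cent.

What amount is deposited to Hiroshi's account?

$382.33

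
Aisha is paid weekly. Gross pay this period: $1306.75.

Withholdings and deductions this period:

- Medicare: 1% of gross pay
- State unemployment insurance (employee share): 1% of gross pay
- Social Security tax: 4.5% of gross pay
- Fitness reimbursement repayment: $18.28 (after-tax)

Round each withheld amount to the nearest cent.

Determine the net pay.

State unemployment insurance (employee share): $1306.75 × 0.01 = $13.07
Social Security tax: $1306.75 × 0.045 = $58.80
Medicare: $1306.75 × 0.01 = $13.07
Fitness reimbursement repayment: $18.28
Total deductions = $13.07 + $58.80 + $13.07 + $18.28 = $103.22
Net pay = $1306.75 − $103.22 = $1203.53

$1203.53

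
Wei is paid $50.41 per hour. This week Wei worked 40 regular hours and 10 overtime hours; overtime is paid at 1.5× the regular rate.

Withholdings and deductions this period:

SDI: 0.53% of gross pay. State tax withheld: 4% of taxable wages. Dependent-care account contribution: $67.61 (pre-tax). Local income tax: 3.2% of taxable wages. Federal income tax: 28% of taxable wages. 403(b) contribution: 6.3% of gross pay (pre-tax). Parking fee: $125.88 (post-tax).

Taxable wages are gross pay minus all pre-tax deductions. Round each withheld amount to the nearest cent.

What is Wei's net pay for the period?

$1499.04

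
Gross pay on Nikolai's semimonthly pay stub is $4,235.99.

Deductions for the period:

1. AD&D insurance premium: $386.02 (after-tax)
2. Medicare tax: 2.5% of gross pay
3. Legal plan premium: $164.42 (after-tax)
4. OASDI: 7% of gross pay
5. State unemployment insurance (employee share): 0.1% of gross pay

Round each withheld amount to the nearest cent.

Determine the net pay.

Medicare tax: $4,235.99 × 0.025 = $105.90
OASDI: $4,235.99 × 0.07 = $296.52
State unemployment insurance (employee share): $4,235.99 × 0.001 = $4.24
Legal plan premium: $164.42
AD&D insurance premium: $386.02
Total deductions = $105.90 + $296.52 + $4.24 + $164.42 + $386.02 = $957.10
Net pay = $4,235.99 − $957.10 = $3,278.89

$3,278.89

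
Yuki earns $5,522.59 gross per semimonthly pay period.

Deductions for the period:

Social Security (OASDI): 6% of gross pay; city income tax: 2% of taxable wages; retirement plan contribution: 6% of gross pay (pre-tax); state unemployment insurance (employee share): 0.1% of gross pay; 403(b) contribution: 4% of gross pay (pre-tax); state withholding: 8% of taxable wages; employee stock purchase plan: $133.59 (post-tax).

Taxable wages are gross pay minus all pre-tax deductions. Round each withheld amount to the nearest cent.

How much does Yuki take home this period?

$4,002.82

Retirement plan contribution: $5,522.59 × 0.06 = $331.36
403(b) contribution: $5,522.59 × 0.04 = $220.90
Pre-tax total = $331.36 + $220.90 = $552.26
Taxable wages = $5,522.59 − $552.26 = $4,970.33
State withholding: $4,970.33 × 0.08 = $397.63
City income tax: $4,970.33 × 0.02 = $99.41
State unemployment insurance (employee share): $5,522.59 × 0.001 = $5.52
Social Security (OASDI): $5,522.59 × 0.06 = $331.36
Employee stock purchase plan: $133.59
Total deductions = $331.36 + $220.90 + $397.63 + $99.41 + $5.52 + $331.36 + $133.59 = $1,519.77
Net pay = $5,522.59 − $1,519.77 = $4,002.82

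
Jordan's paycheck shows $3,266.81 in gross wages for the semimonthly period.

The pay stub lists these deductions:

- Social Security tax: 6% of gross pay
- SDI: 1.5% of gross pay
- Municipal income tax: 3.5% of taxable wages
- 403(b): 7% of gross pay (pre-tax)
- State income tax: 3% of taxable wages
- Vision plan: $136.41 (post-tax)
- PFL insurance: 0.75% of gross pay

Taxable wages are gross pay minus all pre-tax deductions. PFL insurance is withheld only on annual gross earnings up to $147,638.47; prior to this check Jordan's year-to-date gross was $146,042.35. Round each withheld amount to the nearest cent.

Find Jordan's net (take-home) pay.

403(b): $3,266.81 × 0.07 = $228.68
Taxable wages = $3,266.81 − $228.68 = $3,038.13
State income tax: $3,038.13 × 0.03 = $91.14
Municipal income tax: $3,038.13 × 0.035 = $106.33
SDI: $3,266.81 × 0.015 = $49.00
PFL insurance: only $147,638.47 − $146,042.35 = $1,596.12 of this check is subject → $1,596.12 × 0.0075 = $11.97
Social Security tax: $3,266.81 × 0.06 = $196.01
Vision plan: $136.41
Total deductions = $228.68 + $91.14 + $106.33 + $49.00 + $11.97 + $196.01 + $136.41 = $819.54
Net pay = $3,266.81 − $819.54 = $2,447.27

$2,447.27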